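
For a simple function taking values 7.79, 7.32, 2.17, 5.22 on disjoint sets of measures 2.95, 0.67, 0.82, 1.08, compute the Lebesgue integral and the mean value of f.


Step 1: Integral = sum(value_i * measure_i)
= 7.79*2.95 + 7.32*0.67 + 2.17*0.82 + 5.22*1.08
= 22.9805 + 4.9044 + 1.7794 + 5.6376
= 35.3019
Step 2: Total measure of domain = 2.95 + 0.67 + 0.82 + 1.08 = 5.52
Step 3: Average value = 35.3019 / 5.52 = 6.395272


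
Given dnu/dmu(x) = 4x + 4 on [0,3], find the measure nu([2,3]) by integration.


nu(A) = integral_A (dnu/dmu) dmu = integral_2^3 (4x + 4) dx
Step 1: Antiderivative F(x) = (4/2)x^2 + 4x
Step 2: F(3) = (4/2)*3^2 + 4*3 = 18 + 12 = 30
Step 3: F(2) = (4/2)*2^2 + 4*2 = 8 + 8 = 16
Step 4: nu([2,3]) = F(3) - F(2) = 30 - 16 = 14


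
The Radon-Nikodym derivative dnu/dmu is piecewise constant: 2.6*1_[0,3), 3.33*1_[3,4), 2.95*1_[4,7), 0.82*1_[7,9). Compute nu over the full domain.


Integrate each piece of the Radon-Nikodym derivative:
Step 1: integral_0^3 2.6 dx = 2.6*(3-0) = 2.6*3 = 7.8
Step 2: integral_3^4 3.33 dx = 3.33*(4-3) = 3.33*1 = 3.33
Step 3: integral_4^7 2.95 dx = 2.95*(7-4) = 2.95*3 = 8.85
Step 4: integral_7^9 0.82 dx = 0.82*(9-7) = 0.82*2 = 1.64
Total: 7.8 + 3.33 + 8.85 + 1.64 = 21.62


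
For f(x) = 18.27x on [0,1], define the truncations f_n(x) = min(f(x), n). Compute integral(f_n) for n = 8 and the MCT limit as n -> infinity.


f(x) = 18.27x on [0,1]; f_n(x) = min(18.27x, n). At n = 8:
Step 1: f(x) reaches 8 at x = 8/18.27 = 0.437876
Step 2: integral(f_8) = integral(18.27x, 0, 0.437876) + integral(8, 0.437876, 1)
       = 18.27*0.437876^2/2 + 8*(1 - 0.437876)
       = 1.751505 + 4.49699
       = 6.248495
Step 3: As n -> infinity, f_n increases to f, so by MCT integral(f_n) -> integral(f) = 18.27/2 = 9.135.
Convergence: integral(f_8) = 6.248495 -> 9.135 as n -> infinity


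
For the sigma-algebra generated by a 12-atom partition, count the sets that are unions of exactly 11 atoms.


Each element of F is a union of some subset of the 12 atoms.
Elements that are unions of exactly 11 atoms correspond to 11-element subsets of the 12 atoms.
Count = C(12, 11) = 12! / (11! * 1!) = 12.


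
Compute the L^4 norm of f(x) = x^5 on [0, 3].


Step 1: ||f||_4 = (integral_0^3 |x^5|^4 dx)^(1/4)
     = (integral_0^3 x^20 dx)^(1/4)
Step 2: integral_0^3 x^20 dx = [x^21/(21)] from 0 to 3 = 3^21/21
     = 10460353203/21 = 4.981121e+08
Step 3: ||f||_4 = (4.981121e+08)^(1/4) = 149.393521


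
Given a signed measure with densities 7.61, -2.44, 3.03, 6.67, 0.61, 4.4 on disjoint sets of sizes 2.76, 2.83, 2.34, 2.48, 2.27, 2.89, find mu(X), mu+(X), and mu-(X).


Step 1: Compute signed measure on each set:
  Set 1: 7.61 * 2.76 = 21.0036
  Set 2: -2.44 * 2.83 = -6.9052
  Set 3: 3.03 * 2.34 = 7.0902
  Set 4: 6.67 * 2.48 = 16.5416
  Set 5: 0.61 * 2.27 = 1.3847
  Set 6: 4.4 * 2.89 = 12.716
Step 2: Total signed measure = (21.0036) + (-6.9052) + (7.0902) + (16.5416) + (1.3847) + (12.716)
     = 51.8309
Step 3: Positive part mu+(X) = sum of positive contributions = 58.7361
Step 4: Negative part mu-(X) = |sum of negative contributions| = 6.9052


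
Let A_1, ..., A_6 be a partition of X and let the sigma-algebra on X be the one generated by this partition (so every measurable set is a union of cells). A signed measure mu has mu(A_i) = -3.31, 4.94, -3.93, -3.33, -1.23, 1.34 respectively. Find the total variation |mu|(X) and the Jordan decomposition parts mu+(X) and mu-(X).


Step 1: Every measurable set is a union of atoms (the cells / points), so a Hahn decomposition is
  obtained by grouping atoms by sign: P = union of atoms with mu > 0, N = union of the remaining atoms.
  Atoms in P (indices): 2, 6;  atoms in N (indices): 1, 3, 4, 5
  Positive values: 4.94, 1.34
  Negative values: -3.31, -3.93, -3.33, -1.23
Step 2: mu+(X) = mu(P) = sum of positive atom values = 6.28
Step 3: mu-(X) = -mu(N) = sum of |negative atom values| = 11.8
Step 4: |mu|(X) = mu+(X) + mu-(X) = 6.28 + 11.8 = 18.08


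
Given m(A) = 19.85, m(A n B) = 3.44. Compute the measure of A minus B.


m(A \ B) = m(A) - m(A n B)
= 19.85 - 3.44
= 16.41


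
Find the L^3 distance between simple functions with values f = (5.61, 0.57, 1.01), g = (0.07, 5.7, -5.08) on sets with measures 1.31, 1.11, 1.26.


Step 1: Compute differences f_i - g_i:
  5.61 - 0.07 = 5.54
  0.57 - 5.7 = -5.13
  1.01 - -5.08 = 6.09
Step 2: Compute |diff|^3 * measure for each set:
  |5.54|^3 * 1.31 = 170.031464 * 1.31 = 222.741218
  |-5.13|^3 * 1.11 = 135.005697 * 1.11 = 149.856324
  |6.09|^3 * 1.26 = 225.866529 * 1.26 = 284.591827
Step 3: Sum = 657.189368
Step 4: ||f-g||_3 = (657.189368)^(1/3) = 8.694211


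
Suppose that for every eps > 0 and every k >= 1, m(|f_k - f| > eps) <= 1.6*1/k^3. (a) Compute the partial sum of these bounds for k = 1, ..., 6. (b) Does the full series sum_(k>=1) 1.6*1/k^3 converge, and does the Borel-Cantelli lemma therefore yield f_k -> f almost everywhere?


Step 1: List the terms 1.6*1/k^3 for k = 1 to 6:
  k=1: 1.6
  k=2: 0.2
  k=3: 0.059259
  k=4: 0.025
  k=5: 0.0128
  k=6: 0.007407
Step 2: Partial sum = 1.6 + 0.2 + 0.059259 + 0.025 + 0.0128 + 0.007407
     = 1.904467
Step 3: The full series sum_(k>=1) 1.6*1/k^3 converges (p-series with p = 3 > 1; a constant multiple of a convergent series converges).
Step 4: Fix eps > 0. Since sum_k m(|f_k - f| > eps) < infinity, the Borel-Cantelli lemma gives
        m(limsup_k {|f_k - f| > eps}) = 0, i.e. for a.e. x, |f_k(x) - f(x)| <= eps for all large k.
        Applying this with eps = 1/j for j = 1, 2, ... and intersecting the countably many full-measure sets,
        for a.e. x we get limsup_k |f_k(x) - f(x)| <= 1/j for every j, hence f_k -> f almost everywhere.
Conclusion: series converges; Borel-Cantelli yields f_k -> f a.e.


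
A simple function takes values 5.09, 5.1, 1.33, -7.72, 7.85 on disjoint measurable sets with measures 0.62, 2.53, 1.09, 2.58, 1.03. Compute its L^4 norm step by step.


Step 1: Compute |f_i|^4 for each value:
  |5.09|^4 = 671.229646
  |5.1|^4 = 676.5201
  |1.33|^4 = 3.129007
  |-7.72|^4 = 3551.969283
  |7.85|^4 = 3797.332506
Step 2: Multiply by measures and sum:
  671.229646 * 0.62 = 416.16238
  676.5201 * 2.53 = 1711.595853
  3.129007 * 1.09 = 3.410618
  3551.969283 * 2.58 = 9164.080749
  3797.332506 * 1.03 = 3911.252481
Sum = 416.16238 + 1711.595853 + 3.410618 + 9164.080749 + 3911.252481 = 15206.502082
Step 3: Take the p-th root:
||f||_4 = (15206.502082)^(1/4) = 11.104713


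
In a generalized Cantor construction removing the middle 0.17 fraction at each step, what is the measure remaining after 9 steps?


Step 1: At each step, fraction remaining = 1 - 0.17 = 0.83
Step 2: After 9 steps, measure = (0.83)^9
Result = 0.18694


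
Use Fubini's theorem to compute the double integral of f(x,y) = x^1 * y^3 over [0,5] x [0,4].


By Fubini's theorem, the double integral factors as a product of single integrals:
Step 1: integral_0^5 x^1 dx = [x^2/2] from 0 to 5
     = 5^2/2 = 12.5
Step 2: integral_0^4 y^3 dy = [y^4/4] from 0 to 4
     = 4^4/4 = 64
Step 3: Double integral = 12.5 * 64 = 800


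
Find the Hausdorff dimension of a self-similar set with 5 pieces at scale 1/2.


For a self-similar set with N copies scaled by 1/r:
dim_H = log(N)/log(r) = log(5)/log(2)
= 1.609438/0.693147
= 2.321928


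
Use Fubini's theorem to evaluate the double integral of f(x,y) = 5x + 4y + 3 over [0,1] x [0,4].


By Fubini, integrate in x first, then y.
Step 1: Fix y, integrate over x in [0,1]:
  integral(5x + 4y + 3, x=0..1)
  = 5*(1^2 - 0^2)/2 + (4y + 3)*(1 - 0)
  = 2.5 + (4y + 3)*1
  = 2.5 + 4y + 3
  = 5.5 + 4y
Step 2: Integrate over y in [0,4]:
  integral(5.5 + 4y, y=0..4)
  = 5.5*4 + 4*(4^2 - 0^2)/2
  = 22 + 32
  = 54


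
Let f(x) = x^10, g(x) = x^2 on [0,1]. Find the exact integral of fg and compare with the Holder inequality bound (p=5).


Step 1: Exact integral of f*g = integral(x^12, 0, 1) = 1/13
     = 0.076923
Step 2: Holder bound with p=5, q=1.25:
  ||f||_p = (integral x^50 dx)^(1/5) = (1/51)^(1/5) = 0.455497
  ||g||_q = (integral x^2.5 dx)^(1/1.25) = (1/3.5)^(1/1.25) = 0.367067
Step 3: Holder bound = ||f||_p * ||g||_q = 0.455497 * 0.367067 = 0.167198
Verification: 0.076923 <= 0.167198 (Holder holds)


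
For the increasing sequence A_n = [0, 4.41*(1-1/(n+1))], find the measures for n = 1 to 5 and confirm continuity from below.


By continuity of measure from below: if A_n increases to A, then m(A_n) -> m(A).
Here A = [0, 4.41], so m(A) = 4.41
Step 1: a_1 = 4.41*(1 - 1/2) = 2.205, m(A_1) = 2.205
Step 2: a_2 = 4.41*(1 - 1/3) = 2.94, m(A_2) = 2.94
Step 3: a_3 = 4.41*(1 - 1/4) = 3.3075, m(A_3) = 3.3075
Step 4: a_4 = 4.41*(1 - 1/5) = 3.528, m(A_4) = 3.528
Step 5: a_5 = 4.41*(1 - 1/6) = 3.675, m(A_5) = 3.675
Limit: m(A_n) -> m([0,4.41]) = 4.41


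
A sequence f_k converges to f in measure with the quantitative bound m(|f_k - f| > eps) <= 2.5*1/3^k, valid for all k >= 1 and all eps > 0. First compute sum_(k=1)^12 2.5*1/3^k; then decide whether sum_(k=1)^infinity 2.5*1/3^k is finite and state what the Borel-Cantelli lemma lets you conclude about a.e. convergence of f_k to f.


Step 1: List the terms 2.5*1/3^k for k = 1 to 12:
  k=1: 0.833333
  k=2: 0.277778
  k=3: 0.092593
  k=4: 0.030864
  k=5: 0.010288
  k=6: 0.003429
  k=7: 0.001143
  k=8: 3.810395e-04
  k=9: 1.270132e-04
  k=10: 4.233772e-05
  k=11: 1.411257e-05
  k=12: 4.704191e-06
Step 2: Partial sum = 0.833333 + 0.277778 + 0.092593 + 0.030864 + 0.010288 + 0.003429 + 0.001143 + 3.810395e-04 + 1.270132e-04 + 4.233772e-05 + 1.411257e-05 + 4.704191e-06
     = 1.249998
Step 3: The full series sum_(k>=1) 2.5*1/3^k converges (geometric series with ratio 1/3 < 1; a constant multiple of a convergent series converges).
Step 4: Fix eps > 0. Since sum_k m(|f_k - f| > eps) < infinity, the Borel-Cantelli lemma gives
        m(limsup_k {|f_k - f| > eps}) = 0, i.e. for a.e. x, |f_k(x) - f(x)| <= eps for all large k.
        Applying this with eps = 1/j for j = 1, 2, ... and intersecting the countably many full-measure sets,
        for a.e. x we get limsup_k |f_k(x) - f(x)| <= 1/j for every j, hence f_k -> f almost everywhere.
Conclusion: series converges; Borel-Cantelli yields f_k -> f a.e.


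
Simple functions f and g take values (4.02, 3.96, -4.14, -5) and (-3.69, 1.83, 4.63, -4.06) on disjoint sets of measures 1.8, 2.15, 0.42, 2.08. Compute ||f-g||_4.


Step 1: Compute differences f_i - g_i:
  4.02 - -3.69 = 7.71
  3.96 - 1.83 = 2.13
  -4.14 - 4.63 = -8.77
  -5 - -4.06 = -0.94
Step 2: Compute |diff|^4 * measure for each set:
  |7.71|^4 * 1.8 = 3533.601025 * 1.8 = 6360.481845
  |2.13|^4 * 2.15 = 20.583462 * 2.15 = 44.254442
  |-8.77|^4 * 0.42 = 5915.594186 * 0.42 = 2484.549558
  |-0.94|^4 * 2.08 = 0.780749 * 2.08 = 1.623958
Step 3: Sum = 8890.909803
Step 4: ||f-g||_4 = (8890.909803)^(1/4) = 9.710387


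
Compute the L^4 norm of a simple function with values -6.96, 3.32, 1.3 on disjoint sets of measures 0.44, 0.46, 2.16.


Step 1: Compute |f_i|^4 for each value:
  |-6.96|^4 = 2346.588611
  |3.32|^4 = 121.493302
  |1.3|^4 = 2.8561
Step 2: Multiply by measures and sum:
  2346.588611 * 0.44 = 1032.498989
  121.493302 * 0.46 = 55.886919
  2.8561 * 2.16 = 6.169176
Sum = 1032.498989 + 55.886919 + 6.169176 = 1094.555083
Step 3: Take the p-th root:
||f||_4 = (1094.555083)^(1/4) = 5.751875


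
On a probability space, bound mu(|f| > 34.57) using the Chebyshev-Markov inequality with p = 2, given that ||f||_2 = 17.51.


Chebyshev/Markov inequality: mu(|f| > eps) <= (||f||_p / eps)^p
Step 1: ||f||_2 / eps = 17.51 / 34.57 = 0.506509
Step 2: Raise to power p = 2:
  (0.506509)^2 = 0.256551
Step 3: Therefore mu(|f| > 34.57) <= 0.256551


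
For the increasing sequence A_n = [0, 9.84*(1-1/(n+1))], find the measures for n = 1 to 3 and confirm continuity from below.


By continuity of measure from below: if A_n increases to A, then m(A_n) -> m(A).
Here A = [0, 9.84], so m(A) = 9.84
Step 1: a_1 = 9.84*(1 - 1/2) = 4.92, m(A_1) = 4.92
Step 2: a_2 = 9.84*(1 - 1/3) = 6.56, m(A_2) = 6.56
Step 3: a_3 = 9.84*(1 - 1/4) = 7.38, m(A_3) = 7.38
Limit: m(A_n) -> m([0,9.84]) = 9.84


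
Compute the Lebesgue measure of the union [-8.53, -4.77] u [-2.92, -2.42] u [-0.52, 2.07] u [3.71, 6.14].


For pairwise disjoint intervals, m(union) = sum of lengths.
= (-4.77 - -8.53) + (-2.42 - -2.92) + (2.07 - -0.52) + (6.14 - 3.71)
= 3.76 + 0.5 + 2.59 + 2.43
= 9.28


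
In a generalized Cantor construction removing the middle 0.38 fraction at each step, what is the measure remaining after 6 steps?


Step 1: At each step, fraction remaining = 1 - 0.38 = 0.62
Step 2: After 6 steps, measure = (0.62)^6
Step 3: Computing the power step by step:
  After step 1: 0.62
  After step 2: 0.3844
  After step 3: 0.238328
  After step 4: 0.147763
  After step 5: 0.091613
  ...
Result = 0.0568


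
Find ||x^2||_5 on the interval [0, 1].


Step 1: ||f||_5 = (integral_0^1 |x^2|^5 dx)^(1/5)
     = (integral_0^1 x^10 dx)^(1/5)
Step 2: integral_0^1 x^10 dx = [x^11/(11)] from 0 to 1 = 1^11/11
     = 1/11 = 0.090909
Step 3: ||f||_5 = (0.090909)^(1/5) = 0.619044


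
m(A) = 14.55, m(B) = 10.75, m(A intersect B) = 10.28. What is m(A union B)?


By inclusion-exclusion: m(A u B) = m(A) + m(B) - m(A n B)
= 14.55 + 10.75 - 10.28
= 15.02


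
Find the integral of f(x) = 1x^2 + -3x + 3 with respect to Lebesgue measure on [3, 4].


The Lebesgue integral of a Riemann-integrable function agrees with the Riemann integral.
Antiderivative F(x) = (1/3)x^3 + (-3/2)x^2 + 3x
F(4) = (1/3)*4^3 + (-3/2)*4^2 + 3*4
     = (1/3)*64 + (-3/2)*16 + 3*4
     = 21.333333 + -24 + 12
     = 9.333333
F(3) = 4.5
Integral = F(4) - F(3) = 9.333333 - 4.5 = 4.833333


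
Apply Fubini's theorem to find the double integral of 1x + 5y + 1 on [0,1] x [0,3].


By Fubini, integrate in x first, then y.
Step 1: Fix y, integrate over x in [0,1]:
  integral(1x + 5y + 1, x=0..1)
  = 1*(1^2 - 0^2)/2 + (5y + 1)*(1 - 0)
  = 0.5 + (5y + 1)*1
  = 0.5 + 5y + 1
  = 1.5 + 5y
Step 2: Integrate over y in [0,3]:
  integral(1.5 + 5y, y=0..3)
  = 1.5*3 + 5*(3^2 - 0^2)/2
  = 4.5 + 22.5
  = 27


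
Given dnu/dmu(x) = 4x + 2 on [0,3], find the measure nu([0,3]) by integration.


nu(A) = integral_A (dnu/dmu) dmu = integral_0^3 (4x + 2) dx
Step 1: Antiderivative F(x) = (4/2)x^2 + 2x
Step 2: F(3) = (4/2)*3^2 + 2*3 = 18 + 6 = 24
Step 3: F(0) = (4/2)*0^2 + 2*0 = 0.0 + 0 = 0.0
Step 4: nu([0,3]) = F(3) - F(0) = 24 - 0.0 = 24


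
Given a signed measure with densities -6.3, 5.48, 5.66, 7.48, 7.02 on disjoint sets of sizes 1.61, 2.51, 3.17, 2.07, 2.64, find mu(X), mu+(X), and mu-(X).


Step 1: Compute signed measure on each set:
  Set 1: -6.3 * 1.61 = -10.143
  Set 2: 5.48 * 2.51 = 13.7548
  Set 3: 5.66 * 3.17 = 17.9422
  Set 4: 7.48 * 2.07 = 15.4836
  Set 5: 7.02 * 2.64 = 18.5328
Step 2: Total signed measure = (-10.143) + (13.7548) + (17.9422) + (15.4836) + (18.5328)
     = 55.5704
Step 3: Positive part mu+(X) = sum of positive contributions = 65.7134
Step 4: Negative part mu-(X) = |sum of negative contributions| = 10.143


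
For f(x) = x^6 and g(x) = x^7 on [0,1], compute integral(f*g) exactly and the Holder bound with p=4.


Step 1: Exact integral of f*g = integral(x^13, 0, 1) = 1/14
     = 0.071429
Step 2: Holder bound with p=4, q=1.333333:
  ||f||_p = (integral x^24 dx)^(1/4) = (1/25)^(1/4) = 0.447214
  ||g||_q = (integral x^9.333333 dx)^(1/1.333333) = (1/10.333333)^(1/1.333333) = 0.173508
Step 3: Holder bound = ||f||_p * ||g||_q = 0.447214 * 0.173508 = 0.077595
Verification: 0.071429 <= 0.077595 (Holder holds)


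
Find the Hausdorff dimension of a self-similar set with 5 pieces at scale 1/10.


For a self-similar set with N copies scaled by 1/r:
dim_H = log(N)/log(r) = log(5)/log(10)
= 1.609438/2.302585
= 0.69897


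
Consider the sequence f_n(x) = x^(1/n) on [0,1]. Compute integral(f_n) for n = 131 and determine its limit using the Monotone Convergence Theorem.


At n = 131: f_131(x) = x^(1/131).
Step 1: integral(x^(1/131), 0, 1) = [x^(1/131+1) / (1/131+1)] from 0 to 1
     = 1 / (1/131 + 1) = 1 / ((131+1)/131) = 131/(131+1)
     = 131/132 = 0.992424
Step 2: As n -> infinity, f_n(x) = x^(1/n) -> 1 for x in (0,1], and f_n is increasing in n.
By MCT, lim_n integral(f_n) = integral(lim_n f_n) = integral(1, 0, 1) = 1.
Step 3: Verify convergence: 131/132 = 0.992424 -> 1


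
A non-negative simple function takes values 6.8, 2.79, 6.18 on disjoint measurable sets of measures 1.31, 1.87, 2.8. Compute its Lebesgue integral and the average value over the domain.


Step 1: Integral = sum(value_i * measure_i)
= 6.8*1.31 + 2.79*1.87 + 6.18*2.8
= 8.908 + 5.2173 + 17.304
= 31.4293
Step 2: Total measure of domain = 1.31 + 1.87 + 2.8 = 5.98
Step 3: Average value = 31.4293 / 5.98 = 5.255736


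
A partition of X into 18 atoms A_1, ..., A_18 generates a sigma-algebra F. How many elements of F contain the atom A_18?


Each element of F is a union of some subset S of the 18 atoms.
The element contains A_18 iff A_18 is in S.
So we count subsets S of {A_1,...,A_18} with A_18 in S: choose freely among the other 17 atoms.
Count = 2^(18-1) = 2^17 = 131072.


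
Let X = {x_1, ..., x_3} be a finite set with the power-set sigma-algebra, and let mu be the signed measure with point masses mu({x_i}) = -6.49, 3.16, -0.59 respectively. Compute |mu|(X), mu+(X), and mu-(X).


Step 1: Every measurable set is a union of atoms (the cells / points), so a Hahn decomposition is
  obtained by grouping atoms by sign: P = union of atoms with mu > 0, N = union of the remaining atoms.
  Atoms in P (indices): 2;  atoms in N (indices): 1, 3
  Positive values: 3.16
  Negative values: -6.49, -0.59
Step 2: mu+(X) = mu(P) = sum of positive atom values = 3.16
Step 3: mu-(X) = -mu(N) = sum of |negative atom values| = 7.08
Step 4: |mu|(X) = mu+(X) + mu-(X) = 3.16 + 7.08 = 10.24


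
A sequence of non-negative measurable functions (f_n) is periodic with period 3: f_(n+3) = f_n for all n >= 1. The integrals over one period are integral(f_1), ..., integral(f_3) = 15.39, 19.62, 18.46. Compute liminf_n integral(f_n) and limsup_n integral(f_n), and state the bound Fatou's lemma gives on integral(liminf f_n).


The sequence (integral(f_n)) is periodic with period 3, repeating the values 15.39, 19.62, 18.46 indefinitely.
Step 1: For a periodic sequence, every tail (a_m, a_(m+1), ...) contains all 3 period values infinitely often.
Step 2: Hence inf of every tail = min of the period values = min(15.39, 19.62, 18.46) = 15.39.
        liminf_n integral(f_n) = sup over m of (inf of tail from m) = 15.39.
Step 3: Similarly sup of every tail = max of the period values = 19.62.
        limsup_n integral(f_n) = 19.62.
Step 4: Fatou's lemma: integral(liminf_n f_n) <= liminf_n integral(f_n) = 15.39.
        So the integral of the pointwise liminf is at most 15.39.


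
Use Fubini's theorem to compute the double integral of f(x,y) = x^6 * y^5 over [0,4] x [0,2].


By Fubini's theorem, the double integral factors as a product of single integrals:
Step 1: integral_0^4 x^6 dx = [x^7/7] from 0 to 4
     = 4^7/7 = 2340.571429
Step 2: integral_0^2 y^5 dy = [y^6/6] from 0 to 2
     = 2^6/6 = 10.666667
Step 3: Double integral = 2340.571429 * 10.666667 = 24966.095238


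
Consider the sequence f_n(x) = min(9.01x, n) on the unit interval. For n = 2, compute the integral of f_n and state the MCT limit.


f(x) = 9.01x on [0,1]; f_n(x) = min(9.01x, n). At n = 2:
Step 1: f(x) reaches 2 at x = 2/9.01 = 0.221976
Step 2: integral(f_2) = integral(9.01x, 0, 0.221976) + integral(2, 0.221976, 1)
       = 9.01*0.221976^2/2 + 2*(1 - 0.221976)
       = 0.221976 + 1.556049
       = 1.778024
Step 3: As n -> infinity, f_n increases to f, so by MCT integral(f_n) -> integral(f) = 9.01/2 = 4.505.
Convergence: integral(f_2) = 1.778024 -> 4.505 as n -> infinity


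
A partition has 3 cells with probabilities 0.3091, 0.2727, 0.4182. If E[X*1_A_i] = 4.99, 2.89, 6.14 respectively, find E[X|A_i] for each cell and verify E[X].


For each cell A_i: E[X|A_i] = E[X*1_A_i] / P(A_i)
Step 1: E[X|A_1] = 4.99 / 0.3091 = 16.143643
Step 2: E[X|A_2] = 2.89 / 0.2727 = 10.597726
Step 3: E[X|A_3] = 6.14 / 0.4182 = 14.68197
Verification: E[X] = sum E[X*1_A_i] = 4.99 + 2.89 + 6.14 = 14.02


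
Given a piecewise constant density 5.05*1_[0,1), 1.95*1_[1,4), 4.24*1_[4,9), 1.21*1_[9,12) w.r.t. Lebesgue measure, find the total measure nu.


Integrate each piece of the Radon-Nikodym derivative:
Step 1: integral_0^1 5.05 dx = 5.05*(1-0) = 5.05*1 = 5.05
Step 2: integral_1^4 1.95 dx = 1.95*(4-1) = 1.95*3 = 5.85
Step 3: integral_4^9 4.24 dx = 4.24*(9-4) = 4.24*5 = 21.2
Step 4: integral_9^12 1.21 dx = 1.21*(12-9) = 1.21*3 = 3.63
Total: 5.05 + 5.85 + 21.2 + 3.63 = 35.73


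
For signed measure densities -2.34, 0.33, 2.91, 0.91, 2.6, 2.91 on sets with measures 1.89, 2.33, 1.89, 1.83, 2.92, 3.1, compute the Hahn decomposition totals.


Step 1: Compute signed measure on each set:
  Set 1: -2.34 * 1.89 = -4.4226
  Set 2: 0.33 * 2.33 = 0.7689
  Set 3: 2.91 * 1.89 = 5.4999
  Set 4: 0.91 * 1.83 = 1.6653
  Set 5: 2.6 * 2.92 = 7.592
  Set 6: 2.91 * 3.1 = 9.021
Step 2: Total signed measure = (-4.4226) + (0.7689) + (5.4999) + (1.6653) + (7.592) + (9.021)
     = 20.1245
Step 3: Positive part mu+(X) = sum of positive contributions = 24.5471
Step 4: Negative part mu-(X) = |sum of negative contributions| = 4.4226


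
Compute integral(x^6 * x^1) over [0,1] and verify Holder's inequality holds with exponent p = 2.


Step 1: Exact integral of f*g = integral(x^7, 0, 1) = 1/8
     = 0.125
Step 2: Holder bound with p=2, q=2:
  ||f||_p = (integral x^12 dx)^(1/2) = (1/13)^(1/2) = 0.27735
  ||g||_q = (integral x^2 dx)^(1/2) = (1/3)^(1/2) = 0.57735
Step 3: Holder bound = ||f||_p * ||g||_q = 0.27735 * 0.57735 = 0.160128
Verification: 0.125 <= 0.160128 (Holder holds)


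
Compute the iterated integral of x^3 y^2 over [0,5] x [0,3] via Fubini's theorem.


By Fubini's theorem, the double integral factors as a product of single integrals:
Step 1: integral_0^5 x^3 dx = [x^4/4] from 0 to 5
     = 5^4/4 = 156.25
Step 2: integral_0^3 y^2 dy = [y^3/3] from 0 to 3
     = 3^3/3 = 9
Step 3: Double integral = 156.25 * 9 = 1406.25


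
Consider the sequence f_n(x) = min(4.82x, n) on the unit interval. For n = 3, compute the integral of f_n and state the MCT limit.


f(x) = 4.82x on [0,1]; f_n(x) = min(4.82x, n). At n = 3:
Step 1: f(x) reaches 3 at x = 3/4.82 = 0.622407
Step 2: integral(f_3) = integral(4.82x, 0, 0.622407) + integral(3, 0.622407, 1)
       = 4.82*0.622407^2/2 + 3*(1 - 0.622407)
       = 0.93361 + 1.13278
       = 2.06639
Step 3: As n -> infinity, f_n increases to f, so by MCT integral(f_n) -> integral(f) = 4.82/2 = 2.41.
Convergence: integral(f_3) = 2.06639 -> 2.41 as n -> infinity


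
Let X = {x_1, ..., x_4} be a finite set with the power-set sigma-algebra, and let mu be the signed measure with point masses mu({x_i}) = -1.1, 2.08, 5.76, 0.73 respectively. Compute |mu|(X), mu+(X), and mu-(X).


Step 1: Every measurable set is a union of atoms (the cells / points), so a Hahn decomposition is
  obtained by grouping atoms by sign: P = union of atoms with mu > 0, N = union of the remaining atoms.
  Atoms in P (indices): 2, 3, 4;  atoms in N (indices): 1
  Positive values: 2.08, 5.76, 0.73
  Negative values: -1.1
Step 2: mu+(X) = mu(P) = sum of positive atom values = 8.57
Step 3: mu-(X) = -mu(N) = sum of |negative atom values| = 1.1
Step 4: |mu|(X) = mu+(X) + mu-(X) = 8.57 + 1.1 = 9.67


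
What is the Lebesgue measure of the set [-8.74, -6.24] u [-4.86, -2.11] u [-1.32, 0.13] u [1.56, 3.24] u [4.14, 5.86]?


For pairwise disjoint intervals, m(union) = sum of lengths.
= (-6.24 - -8.74) + (-2.11 - -4.86) + (0.13 - -1.32) + (3.24 - 1.56) + (5.86 - 4.14)
= 2.5 + 2.75 + 1.45 + 1.68 + 1.72
= 10.1


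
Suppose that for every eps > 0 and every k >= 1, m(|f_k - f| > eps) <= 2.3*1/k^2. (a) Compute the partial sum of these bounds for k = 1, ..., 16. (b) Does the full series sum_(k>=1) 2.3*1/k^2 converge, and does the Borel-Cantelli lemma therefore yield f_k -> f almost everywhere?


Step 1: List the terms 2.3*1/k^2 for k = 1 to 16:
  k=1: 2.3
  k=2: 0.575
  k=3: 0.255556
  k=4: 0.14375
  k=5: 0.092
  k=6: 0.063889
  k=7: 0.046939
  k=8: 0.035937
  k=9: 0.028395
  k=10: 0.023
  k=11: 0.019008
  k=12: 0.015972
  k=13: 0.013609
  k=14: 0.011735
  k=15: 0.010222
  k=16: 0.008984
Step 2: Partial sum = 2.3 + 0.575 + 0.255556 + 0.14375 + 0.092 + 0.063889 + 0.046939 + 0.035937 + 0.028395 + 0.023 + 0.019008 + 0.015972 + 0.013609 + 0.011735 + 0.010222 + 0.008984
     = 3.643997
Step 3: The full series sum_(k>=1) 2.3*1/k^2 converges (p-series with p = 2 > 1; a constant multiple of a convergent series converges).
Step 4: Fix eps > 0. Since sum_k m(|f_k - f| > eps) < infinity, the Borel-Cantelli lemma gives
        m(limsup_k {|f_k - f| > eps}) = 0, i.e. for a.e. x, |f_k(x) - f(x)| <= eps for all large k.
        Applying this with eps = 1/j for j = 1, 2, ... and intersecting the countably many full-measure sets,
        for a.e. x we get limsup_k |f_k(x) - f(x)| <= 1/j for every j, hence f_k -> f almost everywhere.
Conclusion: series converges; Borel-Cantelli yields f_k -> f a.e.


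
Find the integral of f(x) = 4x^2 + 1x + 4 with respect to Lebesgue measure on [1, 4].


The Lebesgue integral of a Riemann-integrable function agrees with the Riemann integral.
Antiderivative F(x) = (4/3)x^3 + (1/2)x^2 + 4x
F(4) = (4/3)*4^3 + (1/2)*4^2 + 4*4
     = (4/3)*64 + (1/2)*16 + 4*4
     = 85.333333 + 8 + 16
     = 109.333333
F(1) = 5.833333
Integral = F(4) - F(1) = 109.333333 - 5.833333 = 103.5


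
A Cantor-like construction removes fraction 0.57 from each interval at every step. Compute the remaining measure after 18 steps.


Step 1: At each step, fraction remaining = 1 - 0.57 = 0.43
Step 2: After 18 steps, measure = (0.43)^18
Result = 2.525993e-07


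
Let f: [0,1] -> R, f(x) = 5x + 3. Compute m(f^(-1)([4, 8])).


f^(-1)([4, 8]) = {x : 4 <= 5x + 3 <= 8}
Solving: (4 - 3)/5 <= x <= (8 - 3)/5
= [0.2, 1]
Intersecting with [0,1]: [0.2, 1]
Measure = 1 - 0.2 = 0.8


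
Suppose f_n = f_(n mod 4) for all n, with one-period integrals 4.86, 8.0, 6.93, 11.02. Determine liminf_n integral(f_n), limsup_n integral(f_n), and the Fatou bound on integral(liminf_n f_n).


The sequence (integral(f_n)) is periodic with period 4, repeating the values 4.86, 8.0, 6.93, 11.02 indefinitely.
Step 1: For a periodic sequence, every tail (a_m, a_(m+1), ...) contains all 4 period values infinitely often.
Step 2: Hence inf of every tail = min of the period values = min(4.86, 8.0, 6.93, 11.02) = 4.86.
        liminf_n integral(f_n) = sup over m of (inf of tail from m) = 4.86.
Step 3: Similarly sup of every tail = max of the period values = 11.02.
        limsup_n integral(f_n) = 11.02.
Step 4: Fatou's lemma: integral(liminf_n f_n) <= liminf_n integral(f_n) = 4.86.
        So the integral of the pointwise liminf is at most 4.86.


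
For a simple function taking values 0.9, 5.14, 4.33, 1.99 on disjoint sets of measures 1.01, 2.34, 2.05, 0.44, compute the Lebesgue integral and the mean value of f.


Step 1: Integral = sum(value_i * measure_i)
= 0.9*1.01 + 5.14*2.34 + 4.33*2.05 + 1.99*0.44
= 0.909 + 12.0276 + 8.8765 + 0.8756
= 22.6887
Step 2: Total measure of domain = 1.01 + 2.34 + 2.05 + 0.44 = 5.84
Step 3: Average value = 22.6887 / 5.84 = 3.885051


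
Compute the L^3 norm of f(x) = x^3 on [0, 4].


Step 1: ||f||_3 = (integral_0^4 |x^3|^3 dx)^(1/3)
     = (integral_0^4 x^9 dx)^(1/3)
Step 2: integral_0^4 x^9 dx = [x^10/(10)] from 0 to 4 = 4^10/10
     = 1048576/10 = 104857.6
Step 3: ||f||_3 = (104857.6)^(1/3) = 47.155603


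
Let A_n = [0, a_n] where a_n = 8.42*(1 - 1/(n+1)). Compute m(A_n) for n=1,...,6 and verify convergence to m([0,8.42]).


By continuity of measure from below: if A_n increases to A, then m(A_n) -> m(A).
Here A = [0, 8.42], so m(A) = 8.42
Step 1: a_1 = 8.42*(1 - 1/2) = 4.21, m(A_1) = 4.21
Step 2: a_2 = 8.42*(1 - 1/3) = 5.6133, m(A_2) = 5.6133
Step 3: a_3 = 8.42*(1 - 1/4) = 6.315, m(A_3) = 6.315
Step 4: a_4 = 8.42*(1 - 1/5) = 6.736, m(A_4) = 6.736
Step 5: a_5 = 8.42*(1 - 1/6) = 7.0167, m(A_5) = 7.0167
Step 6: a_6 = 8.42*(1 - 1/7) = 7.2171, m(A_6) = 7.2171
Limit: m(A_n) -> m([0,8.42]) = 8.42


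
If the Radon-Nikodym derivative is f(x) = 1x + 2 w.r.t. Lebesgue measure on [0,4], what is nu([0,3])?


nu(A) = integral_A (dnu/dmu) dmu = integral_0^3 (1x + 2) dx
Step 1: Antiderivative F(x) = (1/2)x^2 + 2x
Step 2: F(3) = (1/2)*3^2 + 2*3 = 4.5 + 6 = 10.5
Step 3: F(0) = (1/2)*0^2 + 2*0 = 0.0 + 0 = 0.0
Step 4: nu([0,3]) = F(3) - F(0) = 10.5 - 0.0 = 10.5


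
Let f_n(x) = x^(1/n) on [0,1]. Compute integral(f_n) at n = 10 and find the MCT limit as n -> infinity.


At n = 10: f_10(x) = x^(1/10).
Step 1: integral(x^(1/10), 0, 1) = [x^(1/10+1) / (1/10+1)] from 0 to 1
     = 1 / (1/10 + 1) = 1 / ((10+1)/10) = 10/(10+1)
     = 10/11 = 0.909091
Step 2: As n -> infinity, f_n(x) = x^(1/n) -> 1 for x in (0,1], and f_n is increasing in n.
By MCT, lim_n integral(f_n) = integral(lim_n f_n) = integral(1, 0, 1) = 1.
Step 3: Verify convergence: 10/11 = 0.909091 -> 1


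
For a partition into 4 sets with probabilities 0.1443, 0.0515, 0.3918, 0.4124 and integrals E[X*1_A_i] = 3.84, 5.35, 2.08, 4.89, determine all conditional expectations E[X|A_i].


For each cell A_i: E[X|A_i] = E[X*1_A_i] / P(A_i)
Step 1: E[X|A_1] = 3.84 / 0.1443 = 26.611227
Step 2: E[X|A_2] = 5.35 / 0.0515 = 103.883495
Step 3: E[X|A_3] = 2.08 / 0.3918 = 5.308831
Step 4: E[X|A_4] = 4.89 / 0.4124 = 11.85742
Verification: E[X] = sum E[X*1_A_i] = 3.84 + 5.35 + 2.08 + 4.89 = 16.16


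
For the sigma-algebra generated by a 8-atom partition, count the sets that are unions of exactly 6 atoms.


Each element of F is a union of some subset of the 8 atoms.
Elements that are unions of exactly 6 atoms correspond to 6-element subsets of the 8 atoms.
Count = C(8, 6) = 8! / (6! * 2!) = 28.


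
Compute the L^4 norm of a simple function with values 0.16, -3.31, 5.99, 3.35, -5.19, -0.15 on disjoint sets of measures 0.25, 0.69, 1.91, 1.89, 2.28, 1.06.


Step 1: Compute |f_i|^4 for each value:
  |0.16|^4 = 6.553600e-04
  |-3.31|^4 = 120.036127
  |5.99|^4 = 1287.381576
  |3.35|^4 = 125.944506
  |-5.19|^4 = 725.553483
  |-0.15|^4 = 5.062500e-04
Step 2: Multiply by measures and sum:
  6.553600e-04 * 0.25 = 1.638400e-04
  120.036127 * 0.69 = 82.824928
  1287.381576 * 1.91 = 2458.89881
  125.944506 * 1.89 = 238.035117
  725.553483 * 2.28 = 1654.261942
  5.062500e-04 * 1.06 = 5.366250e-04
Sum = 1.638400e-04 + 82.824928 + 2458.89881 + 238.035117 + 1654.261942 + 5.366250e-04 = 4434.021497
Step 3: Take the p-th root:
||f||_4 = (4434.021497)^(1/4) = 8.160175


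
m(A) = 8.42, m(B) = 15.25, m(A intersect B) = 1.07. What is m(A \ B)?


m(A \ B) = m(A) - m(A n B)
= 8.42 - 1.07
= 7.35


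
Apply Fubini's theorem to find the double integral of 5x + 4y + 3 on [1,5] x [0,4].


By Fubini, integrate in x first, then y.
Step 1: Fix y, integrate over x in [1,5]:
  integral(5x + 4y + 3, x=1..5)
  = 5*(5^2 - 1^2)/2 + (4y + 3)*(5 - 1)
  = 60 + (4y + 3)*4
  = 60 + 16y + 12
  = 72 + 16y
Step 2: Integrate over y in [0,4]:
  integral(72 + 16y, y=0..4)
  = 72*4 + 16*(4^2 - 0^2)/2
  = 288 + 128
  = 416


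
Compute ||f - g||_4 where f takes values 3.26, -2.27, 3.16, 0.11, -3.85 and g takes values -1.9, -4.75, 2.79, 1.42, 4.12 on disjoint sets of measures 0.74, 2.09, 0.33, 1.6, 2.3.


Step 1: Compute differences f_i - g_i:
  3.26 - -1.9 = 5.16
  -2.27 - -4.75 = 2.48
  3.16 - 2.79 = 0.37
  0.11 - 1.42 = -1.31
  -3.85 - 4.12 = -7.97
Step 2: Compute |diff|^4 * measure for each set:
  |5.16|^4 * 0.74 = 708.922575 * 0.74 = 524.602706
  |2.48|^4 * 2.09 = 37.82742 * 2.09 = 79.059308
  |0.37|^4 * 0.33 = 0.018742 * 0.33 = 0.006185
  |-1.31|^4 * 1.6 = 2.944999 * 1.6 = 4.711999
  |-7.97|^4 * 2.3 = 4034.904737 * 2.3 = 9280.280895
Step 3: Sum = 9888.661092
Step 4: ||f-g||_4 = (9888.661092)^(1/4) = 9.972048


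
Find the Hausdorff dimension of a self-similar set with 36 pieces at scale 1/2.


For a self-similar set with N copies scaled by 1/r:
dim_H = log(N)/log(r) = log(36)/log(2)
= 3.583519/0.693147
= 5.169925


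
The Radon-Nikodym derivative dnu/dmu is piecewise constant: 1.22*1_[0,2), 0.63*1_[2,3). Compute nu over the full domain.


Integrate each piece of the Radon-Nikodym derivative:
Step 1: integral_0^2 1.22 dx = 1.22*(2-0) = 1.22*2 = 2.44
Step 2: integral_2^3 0.63 dx = 0.63*(3-2) = 0.63*1 = 0.63
Total: 2.44 + 0.63 = 3.07


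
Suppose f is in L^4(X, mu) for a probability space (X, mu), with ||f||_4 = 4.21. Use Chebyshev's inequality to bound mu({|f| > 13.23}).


Chebyshev/Markov inequality: mu(|f| > eps) <= (||f||_p / eps)^p
Step 1: ||f||_4 / eps = 4.21 / 13.23 = 0.318216
Step 2: Raise to power p = 4:
  (0.318216)^4 = 0.010254
Step 3: Therefore mu(|f| > 13.23) <= 0.010254


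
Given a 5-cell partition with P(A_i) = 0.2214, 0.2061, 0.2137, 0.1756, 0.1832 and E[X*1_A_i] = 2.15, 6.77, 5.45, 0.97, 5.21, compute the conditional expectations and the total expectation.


For each cell A_i: E[X|A_i] = E[X*1_A_i] / P(A_i)
Step 1: E[X|A_1] = 2.15 / 0.2214 = 9.71093
Step 2: E[X|A_2] = 6.77 / 0.2061 = 32.848132
Step 3: E[X|A_3] = 5.45 / 0.2137 = 25.503042
Step 4: E[X|A_4] = 0.97 / 0.1756 = 5.523918
Step 5: E[X|A_5] = 5.21 / 0.1832 = 28.438865
Verification: E[X] = sum E[X*1_A_i] = 2.15 + 6.77 + 5.45 + 0.97 + 5.21 = 20.55


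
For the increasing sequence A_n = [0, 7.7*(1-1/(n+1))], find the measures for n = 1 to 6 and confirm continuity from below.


By continuity of measure from below: if A_n increases to A, then m(A_n) -> m(A).
Here A = [0, 7.7], so m(A) = 7.7
Step 1: a_1 = 7.7*(1 - 1/2) = 3.85, m(A_1) = 3.85
Step 2: a_2 = 7.7*(1 - 1/3) = 5.1333, m(A_2) = 5.1333
Step 3: a_3 = 7.7*(1 - 1/4) = 5.775, m(A_3) = 5.775
Step 4: a_4 = 7.7*(1 - 1/5) = 6.16, m(A_4) = 6.16
Step 5: a_5 = 7.7*(1 - 1/6) = 6.4167, m(A_5) = 6.4167
Step 6: a_6 = 7.7*(1 - 1/7) = 6.6, m(A_6) = 6.6
Limit: m(A_n) -> m([0,7.7]) = 7.7


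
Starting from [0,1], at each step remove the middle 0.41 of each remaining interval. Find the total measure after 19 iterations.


Step 1: At each step, fraction remaining = 1 - 0.41 = 0.59
Step 2: After 19 steps, measure = (0.59)^19
Result = 4.427802e-05


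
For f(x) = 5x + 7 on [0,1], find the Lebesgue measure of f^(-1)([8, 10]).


f^(-1)([8, 10]) = {x : 8 <= 5x + 7 <= 10}
Solving: (8 - 7)/5 <= x <= (10 - 7)/5
= [0.2, 0.6]
Intersecting with [0,1]: [0.2, 0.6]
Measure = 0.6 - 0.2 = 0.4


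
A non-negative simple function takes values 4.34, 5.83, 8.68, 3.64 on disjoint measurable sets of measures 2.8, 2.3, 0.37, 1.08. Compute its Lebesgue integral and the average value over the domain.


Step 1: Integral = sum(value_i * measure_i)
= 4.34*2.8 + 5.83*2.3 + 8.68*0.37 + 3.64*1.08
= 12.152 + 13.409 + 3.2116 + 3.9312
= 32.7038
Step 2: Total measure of domain = 2.8 + 2.3 + 0.37 + 1.08 = 6.55
Step 3: Average value = 32.7038 / 6.55 = 4.992947


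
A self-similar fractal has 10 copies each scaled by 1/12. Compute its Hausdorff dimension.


For a self-similar set with N copies scaled by 1/r:
dim_H = log(N)/log(r) = log(10)/log(12)
= 2.302585/2.484907
= 0.926628


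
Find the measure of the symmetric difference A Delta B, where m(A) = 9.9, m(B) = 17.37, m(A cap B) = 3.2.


m(A Delta B) = m(A) + m(B) - 2*m(A n B)
= 9.9 + 17.37 - 2*3.2
= 9.9 + 17.37 - 6.4
= 20.87


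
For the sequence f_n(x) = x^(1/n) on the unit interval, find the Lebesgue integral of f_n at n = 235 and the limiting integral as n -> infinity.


At n = 235: f_235(x) = x^(1/235).
Step 1: integral(x^(1/235), 0, 1) = [x^(1/235+1) / (1/235+1)] from 0 to 1
     = 1 / (1/235 + 1) = 1 / ((235+1)/235) = 235/(235+1)
     = 235/236 = 0.995763
Step 2: As n -> infinity, f_n(x) = x^(1/n) -> 1 for x in (0,1], and f_n is increasing in n.
By MCT, lim_n integral(f_n) = integral(lim_n f_n) = integral(1, 0, 1) = 1.
Step 3: Verify convergence: 235/236 = 0.995763 -> 1


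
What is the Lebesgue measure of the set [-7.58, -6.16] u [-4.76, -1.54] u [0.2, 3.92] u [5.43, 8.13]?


For pairwise disjoint intervals, m(union) = sum of lengths.
= (-6.16 - -7.58) + (-1.54 - -4.76) + (3.92 - 0.2) + (8.13 - 5.43)
= 1.42 + 3.22 + 3.72 + 2.7
= 11.06


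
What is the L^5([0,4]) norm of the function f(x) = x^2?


Step 1: ||f||_5 = (integral_0^4 |x^2|^5 dx)^(1/5)
     = (integral_0^4 x^10 dx)^(1/5)
Step 2: integral_0^4 x^10 dx = [x^11/(11)] from 0 to 4 = 4^11/11
     = 4194304/11 = 381300.363636
Step 3: ||f||_5 = (381300.363636)^(1/5) = 13.069334


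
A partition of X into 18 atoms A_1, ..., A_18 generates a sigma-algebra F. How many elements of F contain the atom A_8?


Each element of F is a union of some subset S of the 18 atoms.
The element contains A_8 iff A_8 is in S.
So we count subsets S of {A_1,...,A_18} with A_8 in S: choose freely among the other 17 atoms.
Count = 2^(18-1) = 2^17 = 131072.


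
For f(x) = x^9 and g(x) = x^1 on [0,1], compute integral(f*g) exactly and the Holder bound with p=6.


Step 1: Exact integral of f*g = integral(x^10, 0, 1) = 1/11
     = 0.090909
Step 2: Holder bound with p=6, q=1.2:
  ||f||_p = (integral x^54 dx)^(1/6) = (1/55)^(1/6) = 0.51279
  ||g||_q = (integral x^1.2 dx)^(1/1.2) = (1/2.2)^(1/1.2) = 0.518379
Step 3: Holder bound = ||f||_p * ||g||_q = 0.51279 * 0.518379 = 0.26582
Verification: 0.090909 <= 0.26582 (Holder holds)


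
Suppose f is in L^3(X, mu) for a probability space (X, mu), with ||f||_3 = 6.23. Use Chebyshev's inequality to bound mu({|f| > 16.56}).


Chebyshev/Markov inequality: mu(|f| > eps) <= (||f||_p / eps)^p
Step 1: ||f||_3 / eps = 6.23 / 16.56 = 0.376208
Step 2: Raise to power p = 3:
  (0.376208)^3 = 0.053246
Step 3: Therefore mu(|f| > 16.56) <= 0.053246


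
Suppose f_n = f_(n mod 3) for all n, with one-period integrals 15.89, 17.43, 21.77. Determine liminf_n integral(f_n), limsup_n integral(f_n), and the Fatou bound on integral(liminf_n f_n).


The sequence (integral(f_n)) is periodic with period 3, repeating the values 15.89, 17.43, 21.77 indefinitely.
Step 1: For a periodic sequence, every tail (a_m, a_(m+1), ...) contains all 3 period values infinitely often.
Step 2: Hence inf of every tail = min of the period values = min(15.89, 17.43, 21.77) = 15.89.
        liminf_n integral(f_n) = sup over m of (inf of tail from m) = 15.89.
Step 3: Similarly sup of every tail = max of the period values = 21.77.
        limsup_n integral(f_n) = 21.77.
Step 4: Fatou's lemma: integral(liminf_n f_n) <= liminf_n integral(f_n) = 15.89.
        So the integral of the pointwise liminf is at most 15.89.


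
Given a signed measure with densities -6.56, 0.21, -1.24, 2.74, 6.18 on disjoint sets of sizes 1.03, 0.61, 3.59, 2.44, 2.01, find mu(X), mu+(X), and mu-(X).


Step 1: Compute signed measure on each set:
  Set 1: -6.56 * 1.03 = -6.7568
  Set 2: 0.21 * 0.61 = 0.1281
  Set 3: -1.24 * 3.59 = -4.4516
  Set 4: 2.74 * 2.44 = 6.6856
  Set 5: 6.18 * 2.01 = 12.4218
Step 2: Total signed measure = (-6.7568) + (0.1281) + (-4.4516) + (6.6856) + (12.4218)
     = 8.0271
Step 3: Positive part mu+(X) = sum of positive contributions = 19.2355
Step 4: Negative part mu-(X) = |sum of negative contributions| = 11.2084


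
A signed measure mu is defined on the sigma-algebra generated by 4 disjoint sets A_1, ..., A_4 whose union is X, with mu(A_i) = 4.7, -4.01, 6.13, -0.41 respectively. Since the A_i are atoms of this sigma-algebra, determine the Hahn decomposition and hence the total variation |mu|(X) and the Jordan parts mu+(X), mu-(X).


Step 1: Every measurable set is a union of atoms (the cells / points), so a Hahn decomposition is
  obtained by grouping atoms by sign: P = union of atoms with mu > 0, N = union of the remaining atoms.
  Atoms in P (indices): 1, 3;  atoms in N (indices): 2, 4
  Positive values: 4.7, 6.13
  Negative values: -4.01, -0.41
Step 2: mu+(X) = mu(P) = sum of positive atom values = 10.83
Step 3: mu-(X) = -mu(N) = sum of |negative atom values| = 4.42
Step 4: |mu|(X) = mu+(X) + mu-(X) = 10.83 + 4.42 = 15.25


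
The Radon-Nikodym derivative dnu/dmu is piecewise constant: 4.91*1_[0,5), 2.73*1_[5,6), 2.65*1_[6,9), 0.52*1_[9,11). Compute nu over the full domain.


Integrate each piece of the Radon-Nikodym derivative:
Step 1: integral_0^5 4.91 dx = 4.91*(5-0) = 4.91*5 = 24.55
Step 2: integral_5^6 2.73 dx = 2.73*(6-5) = 2.73*1 = 2.73
Step 3: integral_6^9 2.65 dx = 2.65*(9-6) = 2.65*3 = 7.95
Step 4: integral_9^11 0.52 dx = 0.52*(11-9) = 0.52*2 = 1.04
Total: 24.55 + 2.73 + 7.95 + 1.04 = 36.27
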